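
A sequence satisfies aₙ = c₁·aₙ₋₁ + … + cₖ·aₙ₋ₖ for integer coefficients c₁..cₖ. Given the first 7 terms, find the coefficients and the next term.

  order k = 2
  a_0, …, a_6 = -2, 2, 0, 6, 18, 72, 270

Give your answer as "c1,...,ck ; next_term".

  a_2 = 3·2 + 3·-2 = 0
  a_3 = 3·0 + 3·2 = 6
  a_4 = 3·6 + 3·0 = 18
  a_5 = 3·18 + 3·6 = 72
  a_6 = 3·72 + 3·18 = 270
  a_7 = 3·270 + 3·72 = 1026

3,3 ; 1026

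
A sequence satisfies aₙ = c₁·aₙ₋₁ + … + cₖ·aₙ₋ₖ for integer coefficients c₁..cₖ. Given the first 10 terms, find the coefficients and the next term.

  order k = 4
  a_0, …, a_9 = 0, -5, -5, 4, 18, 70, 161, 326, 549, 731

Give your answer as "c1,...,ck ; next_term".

  a_4 = 2·4 + 1·-5 + -3·-5 + -3·0 = 18
  a_5 = 2·18 + 1·4 + -3·-5 + -3·-5 = 70
  a_6 = 2·70 + 1·18 + -3·4 + -3·-5 = 161
  a_7 = 2·161 + 1·70 + -3·18 + -3·4 = 326
  a_8 = 2·326 + 1·161 + -3·70 + -3·18 = 549
  a_9 = 2·549 + 1·326 + -3·161 + -3·70 = 731
  a_10 = 2·731 + 1·549 + -3·326 + -3·161 = 550

2,1,-3,-3 ; 550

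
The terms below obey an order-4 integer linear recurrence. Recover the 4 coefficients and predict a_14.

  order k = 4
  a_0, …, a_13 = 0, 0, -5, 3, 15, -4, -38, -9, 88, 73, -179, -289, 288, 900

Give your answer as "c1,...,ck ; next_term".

  a_4 = 0·3 + -3·-5 + -1·0 + -2·0 = 15
  a_5 = 0·15 + -3·3 + -1·-5 + -2·0 = -4
  a_6 = 0·-4 + -3·15 + -1·3 + -2·-5 = -38
  a_7 = 0·-38 + -3·-4 + -1·15 + -2·3 = -9
  a_8 = 0·-9 + -3·-38 + -1·-4 + -2·15 = 88
  a_9 = 0·88 + -3·-9 + -1·-38 + -2·-4 = 73
  a_10 = 0·73 + -3·88 + -1·-9 + -2·-38 = -179
  a_11 = 0·-179 + -3·73 + -1·88 + -2·-9 = -289
  a_12 = 0·-289 + -3·-179 + -1·73 + -2·88 = 288
  a_13 = 0·288 + -3·-289 + -1·-179 + -2·73 = 900
  a_14 = 0·900 + -3·288 + -1·-289 + -2·-179 = -217

0,-3,-1,-2 ; -217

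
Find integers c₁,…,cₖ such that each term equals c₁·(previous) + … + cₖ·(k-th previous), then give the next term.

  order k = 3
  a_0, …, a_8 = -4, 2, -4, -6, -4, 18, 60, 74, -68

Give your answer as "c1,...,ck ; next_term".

  a_3 = 2·-4 + -3·2 + -2·-4 = -6
  a_4 = 2·-6 + -3·-4 + -2·2 = -4
  a_5 = 2·-4 + -3·-6 + -2·-4 = 18
  a_6 = 2·18 + -3·-4 + -2·-6 = 60
  a_7 = 2·60 + -3·18 + -2·-4 = 74
  a_8 = 2·74 + -3·60 + -2·18 = -68
  a_9 = 2·-68 + -3·74 + -2·60 = -478

2,-3,-2 ; -478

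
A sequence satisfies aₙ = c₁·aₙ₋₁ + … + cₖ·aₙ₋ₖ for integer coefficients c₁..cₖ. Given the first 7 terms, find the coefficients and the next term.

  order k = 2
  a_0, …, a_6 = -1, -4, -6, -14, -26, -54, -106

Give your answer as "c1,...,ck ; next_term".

  a_2 = 1·-4 + 2·-1 = -6
  a_3 = 1·-6 + 2·-4 = -14
  a_4 = 1·-14 + 2·-6 = -26
  a_5 = 1·-26 + 2·-14 = -54
  a_6 = 1·-54 + 2·-26 = -106
  a_7 = 1·-106 + 2·-54 = -214

1,2 ; -214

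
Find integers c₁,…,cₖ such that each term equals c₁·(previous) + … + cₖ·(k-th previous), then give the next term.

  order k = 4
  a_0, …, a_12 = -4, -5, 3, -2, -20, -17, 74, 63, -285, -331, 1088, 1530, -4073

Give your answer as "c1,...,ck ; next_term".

  a_4 = 0·-2 + -3·3 + -1·-5 + 4·-4 = -20
  a_5 = 0·-20 + -3·-2 + -1·3 + 4·-5 = -17
  a_6 = 0·-17 + -3·-20 + -1·-2 + 4·3 = 74
  a_7 = 0·74 + -3·-17 + -1·-20 + 4·-2 = 63
  a_8 = 0·63 + -3·74 + -1·-17 + 4·-20 = -285
  a_9 = 0·-285 + -3·63 + -1·74 + 4·-17 = -331
  a_10 = 0·-331 + -3·-285 + -1·63 + 4·74 = 1088
  a_11 = 0·1088 + -3·-331 + -1·-285 + 4·63 = 1530
  a_12 = 0·1530 + -3·1088 + -1·-331 + 4·-285 = -4073
  a_13 = 0·-4073 + -3·1530 + -1·1088 + 4·-331 = -7002

0,-3,-1,4 ; -7002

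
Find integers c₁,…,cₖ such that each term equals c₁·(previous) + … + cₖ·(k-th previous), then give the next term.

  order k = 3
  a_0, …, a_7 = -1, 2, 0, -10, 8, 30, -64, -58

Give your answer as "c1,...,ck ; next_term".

0,-3,4 ; 312

  a_3 = 0·0 + -3·2 + 4·-1 = -10
  a_4 = 0·-10 + -3·0 + 4·2 = 8
  a_5 = 0·8 + -3·-10 + 4·0 = 30
  a_6 = 0·30 + -3·8 + 4·-10 = -64
  a_7 = 0·-64 + -3·30 + 4·8 = -58
  a_8 = 0·-58 + -3·-64 + 4·30 = 312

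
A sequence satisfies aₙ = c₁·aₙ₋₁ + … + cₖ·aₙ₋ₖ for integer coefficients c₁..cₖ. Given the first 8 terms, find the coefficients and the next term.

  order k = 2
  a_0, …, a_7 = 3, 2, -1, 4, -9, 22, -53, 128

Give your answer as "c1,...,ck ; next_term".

  a_2 = -2·2 + 1·3 = -1
  a_3 = -2·-1 + 1·2 = 4
  a_4 = -2·4 + 1·-1 = -9
  a_5 = -2·-9 + 1·4 = 22
  a_6 = -2·22 + 1·-9 = -53
  a_7 = -2·-53 + 1·22 = 128
  a_8 = -2·128 + 1·-53 = -309

-2,1 ; -309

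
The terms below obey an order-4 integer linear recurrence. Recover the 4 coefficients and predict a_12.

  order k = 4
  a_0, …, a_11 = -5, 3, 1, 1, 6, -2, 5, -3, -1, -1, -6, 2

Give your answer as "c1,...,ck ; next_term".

  a_4 = 0·1 + 1·1 + 0·3 + -1·-5 = 6
  a_5 = 0·6 + 1·1 + 0·1 + -1·3 = -2
  a_6 = 0·-2 + 1·6 + 0·1 + -1·1 = 5
  a_7 = 0·5 + 1·-2 + 0·6 + -1·1 = -3
  a_8 = 0·-3 + 1·5 + 0·-2 + -1·6 = -1
  a_9 = 0·-1 + 1·-3 + 0·5 + -1·-2 = -1
  a_10 = 0·-1 + 1·-1 + 0·-3 + -1·5 = -6
  a_11 = 0·-6 + 1·-1 + 0·-1 + -1·-3 = 2
  a_12 = 0·2 + 1·-6 + 0·-1 + -1·-1 = -5

0,1,0,-1 ; -5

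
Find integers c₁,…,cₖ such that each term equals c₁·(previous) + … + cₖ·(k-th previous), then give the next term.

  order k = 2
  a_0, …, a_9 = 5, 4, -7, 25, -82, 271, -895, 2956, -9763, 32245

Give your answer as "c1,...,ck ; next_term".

-3,1 ; -106498

  a_2 = -3·4 + 1·5 = -7
  a_3 = -3·-7 + 1·4 = 25
  a_4 = -3·25 + 1·-7 = -82
  a_5 = -3·-82 + 1·25 = 271
  a_6 = -3·271 + 1·-82 = -895
  a_7 = -3·-895 + 1·271 = 2956
  a_8 = -3·2956 + 1·-895 = -9763
  a_9 = -3·-9763 + 1·2956 = 32245
  a_10 = -3·32245 + 1·-9763 = -106498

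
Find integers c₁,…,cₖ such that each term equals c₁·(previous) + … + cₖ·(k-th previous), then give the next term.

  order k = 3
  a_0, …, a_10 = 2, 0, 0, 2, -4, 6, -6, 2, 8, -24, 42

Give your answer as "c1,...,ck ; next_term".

  a_3 = -2·0 + -1·0 + 1·2 = 2
  a_4 = -2·2 + -1·0 + 1·0 = -4
  a_5 = -2·-4 + -1·2 + 1·0 = 6
  a_6 = -2·6 + -1·-4 + 1·2 = -6
  a_7 = -2·-6 + -1·6 + 1·-4 = 2
  a_8 = -2·2 + -1·-6 + 1·6 = 8
  a_9 = -2·8 + -1·2 + 1·-6 = -24
  a_10 = -2·-24 + -1·8 + 1·2 = 42
  a_11 = -2·42 + -1·-24 + 1·8 = -52

-2,-1,1 ; -52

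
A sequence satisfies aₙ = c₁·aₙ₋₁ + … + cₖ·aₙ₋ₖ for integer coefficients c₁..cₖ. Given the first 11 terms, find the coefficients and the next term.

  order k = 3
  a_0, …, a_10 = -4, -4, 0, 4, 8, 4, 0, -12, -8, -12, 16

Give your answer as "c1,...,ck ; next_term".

0,1,-2 ; 4

  a_3 = 0·0 + 1·-4 + -2·-4 = 4
  a_4 = 0·4 + 1·0 + -2·-4 = 8
  a_5 = 0·8 + 1·4 + -2·0 = 4
  a_6 = 0·4 + 1·8 + -2·4 = 0
  a_7 = 0·0 + 1·4 + -2·8 = -12
  a_8 = 0·-12 + 1·0 + -2·4 = -8
  a_9 = 0·-8 + 1·-12 + -2·0 = -12
  a_10 = 0·-12 + 1·-8 + -2·-12 = 16
  a_11 = 0·16 + 1·-12 + -2·-8 = 4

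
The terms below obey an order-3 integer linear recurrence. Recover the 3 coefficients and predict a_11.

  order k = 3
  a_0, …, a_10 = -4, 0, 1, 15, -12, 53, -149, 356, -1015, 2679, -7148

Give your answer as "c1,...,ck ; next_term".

  a_3 = -1·1 + 3·0 + -4·-4 = 15
  a_4 = -1·15 + 3·1 + -4·0 = -12
  a_5 = -1·-12 + 3·15 + -4·1 = 53
  a_6 = -1·53 + 3·-12 + -4·15 = -149
  a_7 = -1·-149 + 3·53 + -4·-12 = 356
  a_8 = -1·356 + 3·-149 + -4·53 = -1015
  a_9 = -1·-1015 + 3·356 + -4·-149 = 2679
  a_10 = -1·2679 + 3·-1015 + -4·356 = -7148
  a_11 = -1·-7148 + 3·2679 + -4·-1015 = 19245

-1,3,-4 ; 19245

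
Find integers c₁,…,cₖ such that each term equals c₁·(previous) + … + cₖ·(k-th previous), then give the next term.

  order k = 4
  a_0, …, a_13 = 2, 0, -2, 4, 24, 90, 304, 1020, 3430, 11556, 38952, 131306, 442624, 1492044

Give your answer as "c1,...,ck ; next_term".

  a_4 = 4·4 + -2·-2 + -1·0 + 2·2 = 24
  a_5 = 4·24 + -2·4 + -1·-2 + 2·0 = 90
  a_6 = 4·90 + -2·24 + -1·4 + 2·-2 = 304
  a_7 = 4·304 + -2·90 + -1·24 + 2·4 = 1020
  a_8 = 4·1020 + -2·304 + -1·90 + 2·24 = 3430
  a_9 = 4·3430 + -2·1020 + -1·304 + 2·90 = 11556
  a_10 = 4·11556 + -2·3430 + -1·1020 + 2·304 = 38952
  a_11 = 4·38952 + -2·11556 + -1·3430 + 2·1020 = 131306
  a_12 = 4·131306 + -2·38952 + -1·11556 + 2·3430 = 442624
  a_13 = 4·442624 + -2·131306 + -1·38952 + 2·11556 = 1492044
  a_14 = 4·1492044 + -2·442624 + -1·131306 + 2·38952 = 5029526

4,-2,-1,2 ; 5029526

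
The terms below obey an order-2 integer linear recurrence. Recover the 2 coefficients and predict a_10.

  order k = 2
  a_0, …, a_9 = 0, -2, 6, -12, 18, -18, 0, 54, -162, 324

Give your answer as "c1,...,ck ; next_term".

  a_2 = -3·-2 + -3·0 = 6
  a_3 = -3·6 + -3·-2 = -12
  a_4 = -3·-12 + -3·6 = 18
  a_5 = -3·18 + -3·-12 = -18
  a_6 = -3·-18 + -3·18 = 0
  a_7 = -3·0 + -3·-18 = 54
  a_8 = -3·54 + -3·0 = -162
  a_9 = -3·-162 + -3·54 = 324
  a_10 = -3·324 + -3·-162 = -486

-3,-3 ; -486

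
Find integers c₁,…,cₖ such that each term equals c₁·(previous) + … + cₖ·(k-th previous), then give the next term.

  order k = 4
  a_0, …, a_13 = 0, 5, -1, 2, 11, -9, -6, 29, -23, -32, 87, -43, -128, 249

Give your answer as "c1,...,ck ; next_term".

0,-1,2,-1 ; -45

  a_4 = 0·2 + -1·-1 + 2·5 + -1·0 = 11
  a_5 = 0·11 + -1·2 + 2·-1 + -1·5 = -9
  a_6 = 0·-9 + -1·11 + 2·2 + -1·-1 = -6
  a_7 = 0·-6 + -1·-9 + 2·11 + -1·2 = 29
  a_8 = 0·29 + -1·-6 + 2·-9 + -1·11 = -23
  a_9 = 0·-23 + -1·29 + 2·-6 + -1·-9 = -32
  a_10 = 0·-32 + -1·-23 + 2·29 + -1·-6 = 87
  a_11 = 0·87 + -1·-32 + 2·-23 + -1·29 = -43
  a_12 = 0·-43 + -1·87 + 2·-32 + -1·-23 = -128
  a_13 = 0·-128 + -1·-43 + 2·87 + -1·-32 = 249
  a_14 = 0·249 + -1·-128 + 2·-43 + -1·87 = -45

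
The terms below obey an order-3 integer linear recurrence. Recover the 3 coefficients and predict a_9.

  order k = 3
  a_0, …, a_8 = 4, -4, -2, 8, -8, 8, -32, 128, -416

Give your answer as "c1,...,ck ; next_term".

  a_3 = -4·-2 + -4·-4 + -4·4 = 8
  a_4 = -4·8 + -4·-2 + -4·-4 = -8
  a_5 = -4·-8 + -4·8 + -4·-2 = 8
  a_6 = -4·8 + -4·-8 + -4·8 = -32
  a_7 = -4·-32 + -4·8 + -4·-8 = 128
  a_8 = -4·128 + -4·-32 + -4·8 = -416
  a_9 = -4·-416 + -4·128 + -4·-32 = 1280

-4,-4,-4 ; 1280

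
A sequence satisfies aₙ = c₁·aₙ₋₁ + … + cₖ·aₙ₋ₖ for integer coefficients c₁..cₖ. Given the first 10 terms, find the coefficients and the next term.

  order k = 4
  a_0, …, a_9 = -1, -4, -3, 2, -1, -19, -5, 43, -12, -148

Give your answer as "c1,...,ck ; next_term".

0,-2,1,3 ; 52

  a_4 = 0·2 + -2·-3 + 1·-4 + 3·-1 = -1
  a_5 = 0·-1 + -2·2 + 1·-3 + 3·-4 = -19
  a_6 = 0·-19 + -2·-1 + 1·2 + 3·-3 = -5
  a_7 = 0·-5 + -2·-19 + 1·-1 + 3·2 = 43
  a_8 = 0·43 + -2·-5 + 1·-19 + 3·-1 = -12
  a_9 = 0·-12 + -2·43 + 1·-5 + 3·-19 = -148
  a_10 = 0·-148 + -2·-12 + 1·43 + 3·-5 = 52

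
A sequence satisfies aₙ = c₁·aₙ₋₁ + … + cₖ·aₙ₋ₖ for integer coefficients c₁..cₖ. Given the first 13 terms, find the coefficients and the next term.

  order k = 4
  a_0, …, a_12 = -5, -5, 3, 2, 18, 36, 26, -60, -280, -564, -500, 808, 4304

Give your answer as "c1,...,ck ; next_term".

2,-2,-2,-2 ; 9120

  a_4 = 2·2 + -2·3 + -2·-5 + -2·-5 = 18
  a_5 = 2·18 + -2·2 + -2·3 + -2·-5 = 36
  a_6 = 2·36 + -2·18 + -2·2 + -2·3 = 26
  a_7 = 2·26 + -2·36 + -2·18 + -2·2 = -60
  a_8 = 2·-60 + -2·26 + -2·36 + -2·18 = -280
  a_9 = 2·-280 + -2·-60 + -2·26 + -2·36 = -564
  a_10 = 2·-564 + -2·-280 + -2·-60 + -2·26 = -500
  a_11 = 2·-500 + -2·-564 + -2·-280 + -2·-60 = 808
  a_12 = 2·808 + -2·-500 + -2·-564 + -2·-280 = 4304
  a_13 = 2·4304 + -2·808 + -2·-500 + -2·-564 = 9120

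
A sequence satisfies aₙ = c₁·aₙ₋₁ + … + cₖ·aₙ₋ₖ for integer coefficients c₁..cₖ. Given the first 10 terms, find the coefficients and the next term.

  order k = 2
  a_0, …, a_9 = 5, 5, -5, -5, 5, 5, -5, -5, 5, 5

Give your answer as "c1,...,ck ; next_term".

0,-1 ; -5

  a_2 = 0·5 + -1·5 = -5
  a_3 = 0·-5 + -1·5 = -5
  a_4 = 0·-5 + -1·-5 = 5
  a_5 = 0·5 + -1·-5 = 5
  a_6 = 0·5 + -1·5 = -5
  a_7 = 0·-5 + -1·5 = -5
  a_8 = 0·-5 + -1·-5 = 5
  a_9 = 0·5 + -1·-5 = 5
  a_10 = 0·5 + -1·5 = -5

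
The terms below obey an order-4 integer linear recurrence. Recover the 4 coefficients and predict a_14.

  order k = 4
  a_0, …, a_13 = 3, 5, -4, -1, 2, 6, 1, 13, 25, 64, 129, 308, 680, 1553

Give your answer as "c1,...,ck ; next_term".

1,2,1,2 ; 3479

  a_4 = 1·-1 + 2·-4 + 1·5 + 2·3 = 2
  a_5 = 1·2 + 2·-1 + 1·-4 + 2·5 = 6
  a_6 = 1·6 + 2·2 + 1·-1 + 2·-4 = 1
  a_7 = 1·1 + 2·6 + 1·2 + 2·-1 = 13
  a_8 = 1·13 + 2·1 + 1·6 + 2·2 = 25
  a_9 = 1·25 + 2·13 + 1·1 + 2·6 = 64
  a_10 = 1·64 + 2·25 + 1·13 + 2·1 = 129
  a_11 = 1·129 + 2·64 + 1·25 + 2·13 = 308
  a_12 = 1·308 + 2·129 + 1·64 + 2·25 = 680
  a_13 = 1·680 + 2·308 + 1·129 + 2·64 = 1553
  a_14 = 1·1553 + 2·680 + 1·308 + 2·129 = 3479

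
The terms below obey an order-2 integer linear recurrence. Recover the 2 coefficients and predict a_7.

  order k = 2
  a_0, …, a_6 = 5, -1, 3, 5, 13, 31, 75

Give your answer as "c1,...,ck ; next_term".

  a_2 = 2·-1 + 1·5 = 3
  a_3 = 2·3 + 1·-1 = 5
  a_4 = 2·5 + 1·3 = 13
  a_5 = 2·13 + 1·5 = 31
  a_6 = 2·31 + 1·13 = 75
  a_7 = 2·75 + 1·31 = 181

2,1 ; 181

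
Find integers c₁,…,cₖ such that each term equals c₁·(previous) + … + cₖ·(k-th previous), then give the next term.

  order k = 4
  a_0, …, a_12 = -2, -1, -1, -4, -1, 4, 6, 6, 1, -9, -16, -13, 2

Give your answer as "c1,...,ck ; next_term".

1,-1,0,-1 ; 24

  a_4 = 1·-4 + -1·-1 + 0·-1 + -1·-2 = -1
  a_5 = 1·-1 + -1·-4 + 0·-1 + -1·-1 = 4
  a_6 = 1·4 + -1·-1 + 0·-4 + -1·-1 = 6
  a_7 = 1·6 + -1·4 + 0·-1 + -1·-4 = 6
  a_8 = 1·6 + -1·6 + 0·4 + -1·-1 = 1
  a_9 = 1·1 + -1·6 + 0·6 + -1·4 = -9
  a_10 = 1·-9 + -1·1 + 0·6 + -1·6 = -16
  a_11 = 1·-16 + -1·-9 + 0·1 + -1·6 = -13
  a_12 = 1·-13 + -1·-16 + 0·-9 + -1·1 = 2
  a_13 = 1·2 + -1·-13 + 0·-16 + -1·-9 = 24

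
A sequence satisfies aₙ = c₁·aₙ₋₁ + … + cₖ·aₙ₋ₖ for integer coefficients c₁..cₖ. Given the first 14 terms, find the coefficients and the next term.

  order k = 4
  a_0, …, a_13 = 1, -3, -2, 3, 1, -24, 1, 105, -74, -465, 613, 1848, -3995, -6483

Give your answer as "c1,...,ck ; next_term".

  a_4 = 0·3 + -4·-2 + 3·-3 + 2·1 = 1
  a_5 = 0·1 + -4·3 + 3·-2 + 2·-3 = -24
  a_6 = 0·-24 + -4·1 + 3·3 + 2·-2 = 1
  a_7 = 0·1 + -4·-24 + 3·1 + 2·3 = 105
  a_8 = 0·105 + -4·1 + 3·-24 + 2·1 = -74
  a_9 = 0·-74 + -4·105 + 3·1 + 2·-24 = -465
  a_10 = 0·-465 + -4·-74 + 3·105 + 2·1 = 613
  a_11 = 0·613 + -4·-465 + 3·-74 + 2·105 = 1848
  a_12 = 0·1848 + -4·613 + 3·-465 + 2·-74 = -3995
  a_13 = 0·-3995 + -4·1848 + 3·613 + 2·-465 = -6483
  a_14 = 0·-6483 + -4·-3995 + 3·1848 + 2·613 = 22750

0,-4,3,2 ; 22750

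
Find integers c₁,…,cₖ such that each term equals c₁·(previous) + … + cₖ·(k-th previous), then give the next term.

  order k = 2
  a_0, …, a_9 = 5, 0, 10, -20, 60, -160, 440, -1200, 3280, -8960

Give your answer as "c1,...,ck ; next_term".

  a_2 = -2·0 + 2·5 = 10
  a_3 = -2·10 + 2·0 = -20
  a_4 = -2·-20 + 2·10 = 60
  a_5 = -2·60 + 2·-20 = -160
  a_6 = -2·-160 + 2·60 = 440
  a_7 = -2·440 + 2·-160 = -1200
  a_8 = -2·-1200 + 2·440 = 3280
  a_9 = -2·3280 + 2·-1200 = -8960
  a_10 = -2·-8960 + 2·3280 = 24480

-2,2 ; 24480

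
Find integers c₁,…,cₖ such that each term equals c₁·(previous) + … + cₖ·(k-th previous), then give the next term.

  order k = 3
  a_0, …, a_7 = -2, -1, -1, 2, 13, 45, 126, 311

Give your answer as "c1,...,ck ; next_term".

  a_3 = 4·-1 + -4·-1 + -1·-2 = 2
  a_4 = 4·2 + -4·-1 + -1·-1 = 13
  a_5 = 4·13 + -4·2 + -1·-1 = 45
  a_6 = 4·45 + -4·13 + -1·2 = 126
  a_7 = 4·126 + -4·45 + -1·13 = 311
  a_8 = 4·311 + -4·126 + -1·45 = 695

4,-4,-1 ; 695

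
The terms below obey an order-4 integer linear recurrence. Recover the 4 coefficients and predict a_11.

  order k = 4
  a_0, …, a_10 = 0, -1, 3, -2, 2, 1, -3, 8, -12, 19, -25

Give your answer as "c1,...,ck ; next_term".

  a_4 = -2·-2 + 0·3 + 2·-1 + 1·0 = 2
  a_5 = -2·2 + 0·-2 + 2·3 + 1·-1 = 1
  a_6 = -2·1 + 0·2 + 2·-2 + 1·3 = -3
  a_7 = -2·-3 + 0·1 + 2·2 + 1·-2 = 8
  a_8 = -2·8 + 0·-3 + 2·1 + 1·2 = -12
  a_9 = -2·-12 + 0·8 + 2·-3 + 1·1 = 19
  a_10 = -2·19 + 0·-12 + 2·8 + 1·-3 = -25
  a_11 = -2·-25 + 0·19 + 2·-12 + 1·8 = 34

-2,0,2,1 ; 34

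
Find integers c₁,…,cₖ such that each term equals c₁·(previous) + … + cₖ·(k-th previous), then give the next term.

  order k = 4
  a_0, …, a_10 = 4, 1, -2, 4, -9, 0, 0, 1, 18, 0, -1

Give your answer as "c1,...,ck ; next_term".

0,0,-1,-2 ; -20

  a_4 = 0·4 + 0·-2 + -1·1 + -2·4 = -9
  a_5 = 0·-9 + 0·4 + -1·-2 + -2·1 = 0
  a_6 = 0·0 + 0·-9 + -1·4 + -2·-2 = 0
  a_7 = 0·0 + 0·0 + -1·-9 + -2·4 = 1
  a_8 = 0·1 + 0·0 + -1·0 + -2·-9 = 18
  a_9 = 0·18 + 0·1 + -1·0 + -2·0 = 0
  a_10 = 0·0 + 0·18 + -1·1 + -2·0 = -1
  a_11 = 0·-1 + 0·0 + -1·18 + -2·1 = -20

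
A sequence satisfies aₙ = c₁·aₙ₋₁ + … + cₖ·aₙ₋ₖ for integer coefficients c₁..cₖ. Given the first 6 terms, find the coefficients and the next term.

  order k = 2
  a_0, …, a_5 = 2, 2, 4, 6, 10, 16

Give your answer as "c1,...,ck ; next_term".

1,1 ; 26

  a_2 = 1·2 + 1·2 = 4
  a_3 = 1·4 + 1·2 = 6
  a_4 = 1·6 + 1·4 = 10
  a_5 = 1·10 + 1·6 = 16
  a_6 = 1·16 + 1·10 = 26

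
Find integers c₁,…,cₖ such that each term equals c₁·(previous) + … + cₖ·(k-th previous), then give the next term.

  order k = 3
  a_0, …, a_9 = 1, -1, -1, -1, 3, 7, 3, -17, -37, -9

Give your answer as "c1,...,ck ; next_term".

1,-2,-2 ; 99

  a_3 = 1·-1 + -2·-1 + -2·1 = -1
  a_4 = 1·-1 + -2·-1 + -2·-1 = 3
  a_5 = 1·3 + -2·-1 + -2·-1 = 7
  a_6 = 1·7 + -2·3 + -2·-1 = 3
  a_7 = 1·3 + -2·7 + -2·3 = -17
  a_8 = 1·-17 + -2·3 + -2·7 = -37
  a_9 = 1·-37 + -2·-17 + -2·3 = -9
  a_10 = 1·-9 + -2·-37 + -2·-17 = 99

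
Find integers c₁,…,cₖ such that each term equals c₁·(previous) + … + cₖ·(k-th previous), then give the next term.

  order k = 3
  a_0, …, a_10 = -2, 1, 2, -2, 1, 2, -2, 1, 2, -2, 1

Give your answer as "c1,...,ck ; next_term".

  a_3 = 0·2 + 0·1 + 1·-2 = -2
  a_4 = 0·-2 + 0·2 + 1·1 = 1
  a_5 = 0·1 + 0·-2 + 1·2 = 2
  a_6 = 0·2 + 0·1 + 1·-2 = -2
  a_7 = 0·-2 + 0·2 + 1·1 = 1
  a_8 = 0·1 + 0·-2 + 1·2 = 2
  a_9 = 0·2 + 0·1 + 1·-2 = -2
  a_10 = 0·-2 + 0·2 + 1·1 = 1
  a_11 = 0·1 + 0·-2 + 1·2 = 2

0,0,1 ; 2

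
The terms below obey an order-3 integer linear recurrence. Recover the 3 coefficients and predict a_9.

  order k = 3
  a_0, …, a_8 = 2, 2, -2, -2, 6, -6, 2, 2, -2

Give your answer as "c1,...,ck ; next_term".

-2,-2,-1 ; -2

  a_3 = -2·-2 + -2·2 + -1·2 = -2
  a_4 = -2·-2 + -2·-2 + -1·2 = 6
  a_5 = -2·6 + -2·-2 + -1·-2 = -6
  a_6 = -2·-6 + -2·6 + -1·-2 = 2
  a_7 = -2·2 + -2·-6 + -1·6 = 2
  a_8 = -2·2 + -2·2 + -1·-6 = -2
  a_9 = -2·-2 + -2·2 + -1·2 = -2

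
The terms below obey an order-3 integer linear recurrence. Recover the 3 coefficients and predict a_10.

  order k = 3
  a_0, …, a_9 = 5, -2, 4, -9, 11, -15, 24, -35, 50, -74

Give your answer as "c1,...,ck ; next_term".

  a_3 = -1·4 + 0·-2 + -1·5 = -9
  a_4 = -1·-9 + 0·4 + -1·-2 = 11
  a_5 = -1·11 + 0·-9 + -1·4 = -15
  a_6 = -1·-15 + 0·11 + -1·-9 = 24
  a_7 = -1·24 + 0·-15 + -1·11 = -35
  a_8 = -1·-35 + 0·24 + -1·-15 = 50
  a_9 = -1·50 + 0·-35 + -1·24 = -74
  a_10 = -1·-74 + 0·50 + -1·-35 = 109

-1,0,-1 ; 109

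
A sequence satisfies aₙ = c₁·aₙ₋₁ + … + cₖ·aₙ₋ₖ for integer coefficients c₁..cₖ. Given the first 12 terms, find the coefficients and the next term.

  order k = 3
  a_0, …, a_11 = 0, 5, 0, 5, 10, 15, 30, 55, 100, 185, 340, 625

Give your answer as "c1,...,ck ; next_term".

  a_3 = 1·0 + 1·5 + 1·0 = 5
  a_4 = 1·5 + 1·0 + 1·5 = 10
  a_5 = 1·10 + 1·5 + 1·0 = 15
  a_6 = 1·15 + 1·10 + 1·5 = 30
  a_7 = 1·30 + 1·15 + 1·10 = 55
  a_8 = 1·55 + 1·30 + 1·15 = 100
  a_9 = 1·100 + 1·55 + 1·30 = 185
  a_10 = 1·185 + 1·100 + 1·55 = 340
  a_11 = 1·340 + 1·185 + 1·100 = 625
  a_12 = 1·625 + 1·340 + 1·185 = 1150

1,1,1 ; 1150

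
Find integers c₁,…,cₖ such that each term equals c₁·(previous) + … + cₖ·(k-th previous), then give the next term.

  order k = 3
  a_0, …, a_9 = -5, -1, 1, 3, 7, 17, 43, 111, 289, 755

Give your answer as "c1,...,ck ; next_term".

  a_3 = 4·1 + -4·-1 + 1·-5 = 3
  a_4 = 4·3 + -4·1 + 1·-1 = 7
  a_5 = 4·7 + -4·3 + 1·1 = 17
  a_6 = 4·17 + -4·7 + 1·3 = 43
  a_7 = 4·43 + -4·17 + 1·7 = 111
  a_8 = 4·111 + -4·43 + 1·17 = 289
  a_9 = 4·289 + -4·111 + 1·43 = 755
  a_10 = 4·755 + -4·289 + 1·111 = 1975

4,-4,1 ; 1975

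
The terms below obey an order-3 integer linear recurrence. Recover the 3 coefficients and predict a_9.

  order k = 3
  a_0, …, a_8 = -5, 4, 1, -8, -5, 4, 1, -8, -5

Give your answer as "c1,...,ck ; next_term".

  a_3 = 1·1 + -1·4 + 1·-5 = -8
  a_4 = 1·-8 + -1·1 + 1·4 = -5
  a_5 = 1·-5 + -1·-8 + 1·1 = 4
  a_6 = 1·4 + -1·-5 + 1·-8 = 1
  a_7 = 1·1 + -1·4 + 1·-5 = -8
  a_8 = 1·-8 + -1·1 + 1·4 = -5
  a_9 = 1·-5 + -1·-8 + 1·1 = 4

1,-1,1 ; 4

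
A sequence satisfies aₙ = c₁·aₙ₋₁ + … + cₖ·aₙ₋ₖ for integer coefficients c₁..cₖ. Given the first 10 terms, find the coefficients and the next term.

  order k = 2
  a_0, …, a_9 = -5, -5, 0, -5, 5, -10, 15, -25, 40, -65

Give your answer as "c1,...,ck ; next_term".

  a_2 = -1·-5 + 1·-5 = 0
  a_3 = -1·0 + 1·-5 = -5
  a_4 = -1·-5 + 1·0 = 5
  a_5 = -1·5 + 1·-5 = -10
  a_6 = -1·-10 + 1·5 = 15
  a_7 = -1·15 + 1·-10 = -25
  a_8 = -1·-25 + 1·15 = 40
  a_9 = -1·40 + 1·-25 = -65
  a_10 = -1·-65 + 1·40 = 105

-1,1 ; 105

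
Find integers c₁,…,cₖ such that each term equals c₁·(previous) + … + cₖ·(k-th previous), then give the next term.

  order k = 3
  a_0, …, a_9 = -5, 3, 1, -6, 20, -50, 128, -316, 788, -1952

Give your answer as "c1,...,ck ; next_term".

  a_3 = -2·1 + 2·3 + 2·-5 = -6
  a_4 = -2·-6 + 2·1 + 2·3 = 20
  a_5 = -2·20 + 2·-6 + 2·1 = -50
  a_6 = -2·-50 + 2·20 + 2·-6 = 128
  a_7 = -2·128 + 2·-50 + 2·20 = -316
  a_8 = -2·-316 + 2·128 + 2·-50 = 788
  a_9 = -2·788 + 2·-316 + 2·128 = -1952
  a_10 = -2·-1952 + 2·788 + 2·-316 = 4848

-2,2,2 ; 4848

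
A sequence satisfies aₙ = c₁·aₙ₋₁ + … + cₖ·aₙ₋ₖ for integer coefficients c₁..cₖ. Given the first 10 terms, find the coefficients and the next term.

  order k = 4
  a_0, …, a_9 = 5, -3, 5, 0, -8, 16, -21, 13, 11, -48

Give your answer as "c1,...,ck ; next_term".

  a_4 = -1·0 + 0·5 + 1·-3 + -1·5 = -8
  a_5 = -1·-8 + 0·0 + 1·5 + -1·-3 = 16
  a_6 = -1·16 + 0·-8 + 1·0 + -1·5 = -21
  a_7 = -1·-21 + 0·16 + 1·-8 + -1·0 = 13
  a_8 = -1·13 + 0·-21 + 1·16 + -1·-8 = 11
  a_9 = -1·11 + 0·13 + 1·-21 + -1·16 = -48
  a_10 = -1·-48 + 0·11 + 1·13 + -1·-21 = 82

-1,0,1,-1 ; 82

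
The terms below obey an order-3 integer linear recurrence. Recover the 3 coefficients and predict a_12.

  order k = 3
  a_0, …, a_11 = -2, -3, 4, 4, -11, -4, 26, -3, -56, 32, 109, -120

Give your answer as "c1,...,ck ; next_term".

0,-2,1 ; -186

  a_3 = 0·4 + -2·-3 + 1·-2 = 4
  a_4 = 0·4 + -2·4 + 1·-3 = -11
  a_5 = 0·-11 + -2·4 + 1·4 = -4
  a_6 = 0·-4 + -2·-11 + 1·4 = 26
  a_7 = 0·26 + -2·-4 + 1·-11 = -3
  a_8 = 0·-3 + -2·26 + 1·-4 = -56
  a_9 = 0·-56 + -2·-3 + 1·26 = 32
  a_10 = 0·32 + -2·-56 + 1·-3 = 109
  a_11 = 0·109 + -2·32 + 1·-56 = -120
  a_12 = 0·-120 + -2·109 + 1·32 = -186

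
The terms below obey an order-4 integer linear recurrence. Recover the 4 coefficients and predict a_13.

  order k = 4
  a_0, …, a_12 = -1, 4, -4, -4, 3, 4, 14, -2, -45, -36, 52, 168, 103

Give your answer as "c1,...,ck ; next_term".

0,-2,-2,-3 ; -332

  a_4 = 0·-4 + -2·-4 + -2·4 + -3·-1 = 3
  a_5 = 0·3 + -2·-4 + -2·-4 + -3·4 = 4
  a_6 = 0·4 + -2·3 + -2·-4 + -3·-4 = 14
  a_7 = 0·14 + -2·4 + -2·3 + -3·-4 = -2
  a_8 = 0·-2 + -2·14 + -2·4 + -3·3 = -45
  a_9 = 0·-45 + -2·-2 + -2·14 + -3·4 = -36
  a_10 = 0·-36 + -2·-45 + -2·-2 + -3·14 = 52
  a_11 = 0·52 + -2·-36 + -2·-45 + -3·-2 = 168
  a_12 = 0·168 + -2·52 + -2·-36 + -3·-45 = 103
  a_13 = 0·103 + -2·168 + -2·52 + -3·-36 = -332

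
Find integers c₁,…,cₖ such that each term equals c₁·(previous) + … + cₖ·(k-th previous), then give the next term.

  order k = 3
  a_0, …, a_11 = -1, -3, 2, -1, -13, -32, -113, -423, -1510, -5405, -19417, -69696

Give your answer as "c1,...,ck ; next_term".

3,1,4 ; -250125

  a_3 = 3·2 + 1·-3 + 4·-1 = -1
  a_4 = 3·-1 + 1·2 + 4·-3 = -13
  a_5 = 3·-13 + 1·-1 + 4·2 = -32
  a_6 = 3·-32 + 1·-13 + 4·-1 = -113
  a_7 = 3·-113 + 1·-32 + 4·-13 = -423
  a_8 = 3·-423 + 1·-113 + 4·-32 = -1510
  a_9 = 3·-1510 + 1·-423 + 4·-113 = -5405
  a_10 = 3·-5405 + 1·-1510 + 4·-423 = -19417
  a_11 = 3·-19417 + 1·-5405 + 4·-1510 = -69696
  a_12 = 3·-69696 + 1·-19417 + 4·-5405 = -250125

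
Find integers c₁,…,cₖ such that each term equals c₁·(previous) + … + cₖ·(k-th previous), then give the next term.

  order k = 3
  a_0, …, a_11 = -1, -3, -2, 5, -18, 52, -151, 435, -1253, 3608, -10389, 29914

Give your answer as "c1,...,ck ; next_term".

-3,0,1 ; -86134

  a_3 = -3·-2 + 0·-3 + 1·-1 = 5
  a_4 = -3·5 + 0·-2 + 1·-3 = -18
  a_5 = -3·-18 + 0·5 + 1·-2 = 52
  a_6 = -3·52 + 0·-18 + 1·5 = -151
  a_7 = -3·-151 + 0·52 + 1·-18 = 435
  a_8 = -3·435 + 0·-151 + 1·52 = -1253
  a_9 = -3·-1253 + 0·435 + 1·-151 = 3608
  a_10 = -3·3608 + 0·-1253 + 1·435 = -10389
  a_11 = -3·-10389 + 0·3608 + 1·-1253 = 29914
  a_12 = -3·29914 + 0·-10389 + 1·3608 = -86134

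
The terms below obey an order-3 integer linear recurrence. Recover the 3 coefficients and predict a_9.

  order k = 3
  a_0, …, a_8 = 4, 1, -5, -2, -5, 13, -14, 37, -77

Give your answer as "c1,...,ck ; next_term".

  a_3 = -1·-5 + 1·1 + -2·4 = -2
  a_4 = -1·-2 + 1·-5 + -2·1 = -5
  a_5 = -1·-5 + 1·-2 + -2·-5 = 13
  a_6 = -1·13 + 1·-5 + -2·-2 = -14
  a_7 = -1·-14 + 1·13 + -2·-5 = 37
  a_8 = -1·37 + 1·-14 + -2·13 = -77
  a_9 = -1·-77 + 1·37 + -2·-14 = 142

-1,1,-2 ; 142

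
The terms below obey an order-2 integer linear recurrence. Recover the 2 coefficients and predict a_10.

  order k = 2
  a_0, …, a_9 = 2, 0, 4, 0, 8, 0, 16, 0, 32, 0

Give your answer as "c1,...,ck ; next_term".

0,2 ; 64

  a_2 = 0·0 + 2·2 = 4
  a_3 = 0·4 + 2·0 = 0
  a_4 = 0·0 + 2·4 = 8
  a_5 = 0·8 + 2·0 = 0
  a_6 = 0·0 + 2·8 = 16
  a_7 = 0·16 + 2·0 = 0
  a_8 = 0·0 + 2·16 = 32
  a_9 = 0·32 + 2·0 = 0
  a_10 = 0·0 + 2·32 = 64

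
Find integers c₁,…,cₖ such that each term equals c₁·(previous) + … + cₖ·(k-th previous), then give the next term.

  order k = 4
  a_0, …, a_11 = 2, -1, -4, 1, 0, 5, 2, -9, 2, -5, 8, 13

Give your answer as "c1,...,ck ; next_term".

  a_4 = -1·1 + -1·-4 + -1·-1 + -2·2 = 0
  a_5 = -1·0 + -1·1 + -1·-4 + -2·-1 = 5
  a_6 = -1·5 + -1·0 + -1·1 + -2·-4 = 2
  a_7 = -1·2 + -1·5 + -1·0 + -2·1 = -9
  a_8 = -1·-9 + -1·2 + -1·5 + -2·0 = 2
  a_9 = -1·2 + -1·-9 + -1·2 + -2·5 = -5
  a_10 = -1·-5 + -1·2 + -1·-9 + -2·2 = 8
  a_11 = -1·8 + -1·-5 + -1·2 + -2·-9 = 13
  a_12 = -1·13 + -1·8 + -1·-5 + -2·2 = -20

-1,-1,-1,-2 ; -20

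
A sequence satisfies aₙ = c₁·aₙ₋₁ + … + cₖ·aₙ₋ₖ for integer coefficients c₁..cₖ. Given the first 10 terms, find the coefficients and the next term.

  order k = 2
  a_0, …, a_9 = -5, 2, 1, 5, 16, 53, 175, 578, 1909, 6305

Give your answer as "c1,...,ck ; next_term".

3,1 ; 20824

  a_2 = 3·2 + 1·-5 = 1
  a_3 = 3·1 + 1·2 = 5
  a_4 = 3·5 + 1·1 = 16
  a_5 = 3·16 + 1·5 = 53
  a_6 = 3·53 + 1·16 = 175
  a_7 = 3·175 + 1·53 = 578
  a_8 = 3·578 + 1·175 = 1909
  a_9 = 3·1909 + 1·578 = 6305
  a_10 = 3·6305 + 1·1909 = 20824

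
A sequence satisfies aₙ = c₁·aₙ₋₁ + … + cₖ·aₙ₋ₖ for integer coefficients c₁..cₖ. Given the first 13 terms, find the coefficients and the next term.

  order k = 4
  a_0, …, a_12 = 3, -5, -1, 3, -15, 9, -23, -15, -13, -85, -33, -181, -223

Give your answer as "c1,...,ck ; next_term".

0,2,2,-1 ; -343

  a_4 = 0·3 + 2·-1 + 2·-5 + -1·3 = -15
  a_5 = 0·-15 + 2·3 + 2·-1 + -1·-5 = 9
  a_6 = 0·9 + 2·-15 + 2·3 + -1·-1 = -23
  a_7 = 0·-23 + 2·9 + 2·-15 + -1·3 = -15
  a_8 = 0·-15 + 2·-23 + 2·9 + -1·-15 = -13
  a_9 = 0·-13 + 2·-15 + 2·-23 + -1·9 = -85
  a_10 = 0·-85 + 2·-13 + 2·-15 + -1·-23 = -33
  a_11 = 0·-33 + 2·-85 + 2·-13 + -1·-15 = -181
  a_12 = 0·-181 + 2·-33 + 2·-85 + -1·-13 = -223
  a_13 = 0·-223 + 2·-181 + 2·-33 + -1·-85 = -343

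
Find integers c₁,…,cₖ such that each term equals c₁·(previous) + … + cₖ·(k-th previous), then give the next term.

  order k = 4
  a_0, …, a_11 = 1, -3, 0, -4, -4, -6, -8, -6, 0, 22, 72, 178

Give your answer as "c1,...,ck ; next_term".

  a_4 = 2·-4 + 1·0 + -2·-3 + -2·1 = -4
  a_5 = 2·-4 + 1·-4 + -2·0 + -2·-3 = -6
  a_6 = 2·-6 + 1·-4 + -2·-4 + -2·0 = -8
  a_7 = 2·-8 + 1·-6 + -2·-4 + -2·-4 = -6
  a_8 = 2·-6 + 1·-8 + -2·-6 + -2·-4 = 0
  a_9 = 2·0 + 1·-6 + -2·-8 + -2·-6 = 22
  a_10 = 2·22 + 1·0 + -2·-6 + -2·-8 = 72
  a_11 = 2·72 + 1·22 + -2·0 + -2·-6 = 178
  a_12 = 2·178 + 1·72 + -2·22 + -2·0 = 384

2,1,-2,-2 ; 384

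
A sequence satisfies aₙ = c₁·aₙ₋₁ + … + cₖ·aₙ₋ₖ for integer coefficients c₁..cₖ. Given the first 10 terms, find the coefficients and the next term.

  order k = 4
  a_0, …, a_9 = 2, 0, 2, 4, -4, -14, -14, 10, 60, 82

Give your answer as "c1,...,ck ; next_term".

1,-2,-1,-2 ; -20

  a_4 = 1·4 + -2·2 + -1·0 + -2·2 = -4
  a_5 = 1·-4 + -2·4 + -1·2 + -2·0 = -14
  a_6 = 1·-14 + -2·-4 + -1·4 + -2·2 = -14
  a_7 = 1·-14 + -2·-14 + -1·-4 + -2·4 = 10
  a_8 = 1·10 + -2·-14 + -1·-14 + -2·-4 = 60
  a_9 = 1·60 + -2·10 + -1·-14 + -2·-14 = 82
  a_10 = 1·82 + -2·60 + -1·10 + -2·-14 = -20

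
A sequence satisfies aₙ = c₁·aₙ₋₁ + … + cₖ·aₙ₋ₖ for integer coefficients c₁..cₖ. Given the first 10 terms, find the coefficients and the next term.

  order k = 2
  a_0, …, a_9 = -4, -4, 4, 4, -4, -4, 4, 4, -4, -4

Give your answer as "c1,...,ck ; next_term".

0,-1 ; 4

  a_2 = 0·-4 + -1·-4 = 4
  a_3 = 0·4 + -1·-4 = 4
  a_4 = 0·4 + -1·4 = -4
  a_5 = 0·-4 + -1·4 = -4
  a_6 = 0·-4 + -1·-4 = 4
  a_7 = 0·4 + -1·-4 = 4
  a_8 = 0·4 + -1·4 = -4
  a_9 = 0·-4 + -1·4 = -4
  a_10 = 0·-4 + -1·-4 = 4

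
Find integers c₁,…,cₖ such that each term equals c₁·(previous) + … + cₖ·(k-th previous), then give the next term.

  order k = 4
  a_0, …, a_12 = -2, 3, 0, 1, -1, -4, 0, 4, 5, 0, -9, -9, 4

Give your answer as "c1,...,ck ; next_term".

0,-1,-1,-1 ; 18

  a_4 = 0·1 + -1·0 + -1·3 + -1·-2 = -1
  a_5 = 0·-1 + -1·1 + -1·0 + -1·3 = -4
  a_6 = 0·-4 + -1·-1 + -1·1 + -1·0 = 0
  a_7 = 0·0 + -1·-4 + -1·-1 + -1·1 = 4
  a_8 = 0·4 + -1·0 + -1·-4 + -1·-1 = 5
  a_9 = 0·5 + -1·4 + -1·0 + -1·-4 = 0
  a_10 = 0·0 + -1·5 + -1·4 + -1·0 = -9
  a_11 = 0·-9 + -1·0 + -1·5 + -1·4 = -9
  a_12 = 0·-9 + -1·-9 + -1·0 + -1·5 = 4
  a_13 = 0·4 + -1·-9 + -1·-9 + -1·0 = 18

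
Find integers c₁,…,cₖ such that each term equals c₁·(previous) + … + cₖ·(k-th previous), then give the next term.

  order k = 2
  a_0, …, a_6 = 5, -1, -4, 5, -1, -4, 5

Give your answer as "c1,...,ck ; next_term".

  a_2 = -1·-1 + -1·5 = -4
  a_3 = -1·-4 + -1·-1 = 5
  a_4 = -1·5 + -1·-4 = -1
  a_5 = -1·-1 + -1·5 = -4
  a_6 = -1·-4 + -1·-1 = 5
  a_7 = -1·5 + -1·-4 = -1

-1,-1 ; -1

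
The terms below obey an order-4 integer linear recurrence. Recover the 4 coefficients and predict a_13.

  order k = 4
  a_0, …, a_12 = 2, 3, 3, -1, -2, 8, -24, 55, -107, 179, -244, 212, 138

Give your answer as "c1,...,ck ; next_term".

-3,-2,1,-1 ; -1261

  a_4 = -3·-1 + -2·3 + 1·3 + -1·2 = -2
  a_5 = -3·-2 + -2·-1 + 1·3 + -1·3 = 8
  a_6 = -3·8 + -2·-2 + 1·-1 + -1·3 = -24
  a_7 = -3·-24 + -2·8 + 1·-2 + -1·-1 = 55
  a_8 = -3·55 + -2·-24 + 1·8 + -1·-2 = -107
  a_9 = -3·-107 + -2·55 + 1·-24 + -1·8 = 179
  a_10 = -3·179 + -2·-107 + 1·55 + -1·-24 = -244
  a_11 = -3·-244 + -2·179 + 1·-107 + -1·55 = 212
  a_12 = -3·212 + -2·-244 + 1·179 + -1·-107 = 138
  a_13 = -3·138 + -2·212 + 1·-244 + -1·179 = -1261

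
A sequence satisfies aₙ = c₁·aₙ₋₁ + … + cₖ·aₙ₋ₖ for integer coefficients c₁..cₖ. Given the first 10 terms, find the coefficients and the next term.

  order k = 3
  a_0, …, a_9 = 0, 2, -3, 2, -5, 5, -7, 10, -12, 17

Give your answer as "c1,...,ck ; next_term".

  a_3 = 0·-3 + 1·2 + -1·0 = 2
  a_4 = 0·2 + 1·-3 + -1·2 = -5
  a_5 = 0·-5 + 1·2 + -1·-3 = 5
  a_6 = 0·5 + 1·-5 + -1·2 = -7
  a_7 = 0·-7 + 1·5 + -1·-5 = 10
  a_8 = 0·10 + 1·-7 + -1·5 = -12
  a_9 = 0·-12 + 1·10 + -1·-7 = 17
  a_10 = 0·17 + 1·-12 + -1·10 = -22

0,1,-1 ; -22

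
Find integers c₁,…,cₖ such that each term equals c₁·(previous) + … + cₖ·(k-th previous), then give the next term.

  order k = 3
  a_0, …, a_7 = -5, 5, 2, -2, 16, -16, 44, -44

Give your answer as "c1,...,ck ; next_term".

-1,2,2 ; 100

  a_3 = -1·2 + 2·5 + 2·-5 = -2
  a_4 = -1·-2 + 2·2 + 2·5 = 16
  a_5 = -1·16 + 2·-2 + 2·2 = -16
  a_6 = -1·-16 + 2·16 + 2·-2 = 44
  a_7 = -1·44 + 2·-16 + 2·16 = -44
  a_8 = -1·-44 + 2·44 + 2·-16 = 100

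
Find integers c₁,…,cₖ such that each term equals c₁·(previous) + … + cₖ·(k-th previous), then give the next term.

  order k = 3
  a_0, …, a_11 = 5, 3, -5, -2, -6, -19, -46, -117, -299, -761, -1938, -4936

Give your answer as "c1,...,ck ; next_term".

  a_3 = 2·-5 + 1·3 + 1·5 = -2
  a_4 = 2·-2 + 1·-5 + 1·3 = -6
  a_5 = 2·-6 + 1·-2 + 1·-5 = -19
  a_6 = 2·-19 + 1·-6 + 1·-2 = -46
  a_7 = 2·-46 + 1·-19 + 1·-6 = -117
  a_8 = 2·-117 + 1·-46 + 1·-19 = -299
  a_9 = 2·-299 + 1·-117 + 1·-46 = -761
  a_10 = 2·-761 + 1·-299 + 1·-117 = -1938
  a_11 = 2·-1938 + 1·-761 + 1·-299 = -4936
  a_12 = 2·-4936 + 1·-1938 + 1·-761 = -12571

2,1,1 ; -12571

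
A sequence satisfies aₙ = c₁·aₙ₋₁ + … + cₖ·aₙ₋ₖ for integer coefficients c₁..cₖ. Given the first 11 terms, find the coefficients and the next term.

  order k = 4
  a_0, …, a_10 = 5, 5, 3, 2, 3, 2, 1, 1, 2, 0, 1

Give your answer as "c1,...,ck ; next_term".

-1,0,0,1 ; 0

  a_4 = -1·2 + 0·3 + 0·5 + 1·5 = 3
  a_5 = -1·3 + 0·2 + 0·3 + 1·5 = 2
  a_6 = -1·2 + 0·3 + 0·2 + 1·3 = 1
  a_7 = -1·1 + 0·2 + 0·3 + 1·2 = 1
  a_8 = -1·1 + 0·1 + 0·2 + 1·3 = 2
  a_9 = -1·2 + 0·1 + 0·1 + 1·2 = 0
  a_10 = -1·0 + 0·2 + 0·1 + 1·1 = 1
  a_11 = -1·1 + 0·0 + 0·2 + 1·1 = 0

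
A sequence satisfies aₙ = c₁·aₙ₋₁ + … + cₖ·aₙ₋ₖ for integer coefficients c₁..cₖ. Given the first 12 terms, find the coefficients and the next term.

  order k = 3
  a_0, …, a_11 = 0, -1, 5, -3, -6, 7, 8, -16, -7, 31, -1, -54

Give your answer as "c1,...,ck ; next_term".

-1,-2,-1 ; 25

  a_3 = -1·5 + -2·-1 + -1·0 = -3
  a_4 = -1·-3 + -2·5 + -1·-1 = -6
  a_5 = -1·-6 + -2·-3 + -1·5 = 7
  a_6 = -1·7 + -2·-6 + -1·-3 = 8
  a_7 = -1·8 + -2·7 + -1·-6 = -16
  a_8 = -1·-16 + -2·8 + -1·7 = -7
  a_9 = -1·-7 + -2·-16 + -1·8 = 31
  a_10 = -1·31 + -2·-7 + -1·-16 = -1
  a_11 = -1·-1 + -2·31 + -1·-7 = -54
  a_12 = -1·-54 + -2·-1 + -1·31 = 25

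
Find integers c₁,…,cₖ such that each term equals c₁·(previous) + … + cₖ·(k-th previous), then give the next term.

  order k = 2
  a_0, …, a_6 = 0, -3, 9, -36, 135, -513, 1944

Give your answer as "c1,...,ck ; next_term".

-3,3 ; -7371

  a_2 = -3·-3 + 3·0 = 9
  a_3 = -3·9 + 3·-3 = -36
  a_4 = -3·-36 + 3·9 = 135
  a_5 = -3·135 + 3·-36 = -513
  a_6 = -3·-513 + 3·135 = 1944
  a_7 = -3·1944 + 3·-513 = -7371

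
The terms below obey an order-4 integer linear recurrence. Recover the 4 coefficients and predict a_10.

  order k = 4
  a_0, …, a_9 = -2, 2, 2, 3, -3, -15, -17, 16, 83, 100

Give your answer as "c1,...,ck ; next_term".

1,-2,-2,-1 ; -81

  a_4 = 1·3 + -2·2 + -2·2 + -1·-2 = -3
  a_5 = 1·-3 + -2·3 + -2·2 + -1·2 = -15
  a_6 = 1·-15 + -2·-3 + -2·3 + -1·2 = -17
  a_7 = 1·-17 + -2·-15 + -2·-3 + -1·3 = 16
  a_8 = 1·16 + -2·-17 + -2·-15 + -1·-3 = 83
  a_9 = 1·83 + -2·16 + -2·-17 + -1·-15 = 100
  a_10 = 1·100 + -2·83 + -2·16 + -1·-17 = -81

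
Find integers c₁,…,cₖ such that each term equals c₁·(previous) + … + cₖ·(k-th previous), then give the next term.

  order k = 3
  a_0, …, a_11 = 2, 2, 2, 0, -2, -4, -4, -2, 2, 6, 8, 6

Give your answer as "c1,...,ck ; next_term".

  a_3 = 1·2 + 0·2 + -1·2 = 0
  a_4 = 1·0 + 0·2 + -1·2 = -2
  a_5 = 1·-2 + 0·0 + -1·2 = -4
  a_6 = 1·-4 + 0·-2 + -1·0 = -4
  a_7 = 1·-4 + 0·-4 + -1·-2 = -2
  a_8 = 1·-2 + 0·-4 + -1·-4 = 2
  a_9 = 1·2 + 0·-2 + -1·-4 = 6
  a_10 = 1·6 + 0·2 + -1·-2 = 8
  a_11 = 1·8 + 0·6 + -1·2 = 6
  a_12 = 1·6 + 0·8 + -1·6 = 0

1,0,-1 ; 0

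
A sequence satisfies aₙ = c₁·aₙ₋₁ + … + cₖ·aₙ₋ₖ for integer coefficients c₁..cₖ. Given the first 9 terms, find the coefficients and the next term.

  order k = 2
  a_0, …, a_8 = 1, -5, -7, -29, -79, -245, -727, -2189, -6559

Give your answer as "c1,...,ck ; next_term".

  a_2 = 2·-5 + 3·1 = -7
  a_3 = 2·-7 + 3·-5 = -29
  a_4 = 2·-29 + 3·-7 = -79
  a_5 = 2·-79 + 3·-29 = -245
  a_6 = 2·-245 + 3·-79 = -727
  a_7 = 2·-727 + 3·-245 = -2189
  a_8 = 2·-2189 + 3·-727 = -6559
  a_9 = 2·-6559 + 3·-2189 = -19685

2,3 ; -19685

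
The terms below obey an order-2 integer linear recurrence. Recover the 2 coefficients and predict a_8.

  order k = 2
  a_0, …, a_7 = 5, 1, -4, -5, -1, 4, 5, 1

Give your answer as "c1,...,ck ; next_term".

  a_2 = 1·1 + -1·5 = -4
  a_3 = 1·-4 + -1·1 = -5
  a_4 = 1·-5 + -1·-4 = -1
  a_5 = 1·-1 + -1·-5 = 4
  a_6 = 1·4 + -1·-1 = 5
  a_7 = 1·5 + -1·4 = 1
  a_8 = 1·1 + -1·5 = -4

1,-1 ; -4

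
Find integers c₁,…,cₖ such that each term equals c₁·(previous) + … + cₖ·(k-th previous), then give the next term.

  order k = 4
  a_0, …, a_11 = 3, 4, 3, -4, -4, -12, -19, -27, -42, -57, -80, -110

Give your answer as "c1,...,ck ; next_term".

1,1,0,-1 ; -148

  a_4 = 1·-4 + 1·3 + 0·4 + -1·3 = -4
  a_5 = 1·-4 + 1·-4 + 0·3 + -1·4 = -12
  a_6 = 1·-12 + 1·-4 + 0·-4 + -1·3 = -19
  a_7 = 1·-19 + 1·-12 + 0·-4 + -1·-4 = -27
  a_8 = 1·-27 + 1·-19 + 0·-12 + -1·-4 = -42
  a_9 = 1·-42 + 1·-27 + 0·-19 + -1·-12 = -57
  a_10 = 1·-57 + 1·-42 + 0·-27 + -1·-19 = -80
  a_11 = 1·-80 + 1·-57 + 0·-42 + -1·-27 = -110
  a_12 = 1·-110 + 1·-80 + 0·-57 + -1·-42 = -148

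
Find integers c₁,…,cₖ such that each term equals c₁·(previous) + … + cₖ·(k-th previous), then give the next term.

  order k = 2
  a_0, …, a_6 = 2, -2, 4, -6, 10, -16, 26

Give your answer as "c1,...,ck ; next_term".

-1,1 ; -42

  a_2 = -1·-2 + 1·2 = 4
  a_3 = -1·4 + 1·-2 = -6
  a_4 = -1·-6 + 1·4 = 10
  a_5 = -1·10 + 1·-6 = -16
  a_6 = -1·-16 + 1·10 = 26
  a_7 = -1·26 + 1·-16 = -42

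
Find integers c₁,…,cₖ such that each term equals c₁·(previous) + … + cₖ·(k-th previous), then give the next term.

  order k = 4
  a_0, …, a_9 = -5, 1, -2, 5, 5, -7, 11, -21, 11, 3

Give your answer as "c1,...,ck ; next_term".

  a_4 = -1·5 + 0·-2 + 0·1 + -2·-5 = 5
  a_5 = -1·5 + 0·5 + 0·-2 + -2·1 = -7
  a_6 = -1·-7 + 0·5 + 0·5 + -2·-2 = 11
  a_7 = -1·11 + 0·-7 + 0·5 + -2·5 = -21
  a_8 = -1·-21 + 0·11 + 0·-7 + -2·5 = 11
  a_9 = -1·11 + 0·-21 + 0·11 + -2·-7 = 3
  a_10 = -1·3 + 0·11 + 0·-21 + -2·11 = -25

-1,0,0,-2 ; -25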